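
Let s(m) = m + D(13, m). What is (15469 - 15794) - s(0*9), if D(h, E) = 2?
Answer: -327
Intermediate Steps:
s(m) = 2 + m (s(m) = m + 2 = 2 + m)
(15469 - 15794) - s(0*9) = (15469 - 15794) - (2 + 0*9) = -325 - (2 + 0) = -325 - 1*2 = -325 - 2 = -327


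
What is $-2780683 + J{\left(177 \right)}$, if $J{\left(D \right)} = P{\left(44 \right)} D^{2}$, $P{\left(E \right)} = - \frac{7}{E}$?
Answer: $- \frac{122569355}{44} \approx -2.7857 \cdot 10^{6}$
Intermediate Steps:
$J{\left(D \right)} = - \frac{7 D^{2}}{44}$ ($J{\left(D \right)} = - \frac{7}{44} D^{2} = \left(-7\right) \frac{1}{44} D^{2} = - \frac{7 D^{2}}{44}$)
$-2780683 + J{\left(177 \right)} = -2780683 - \frac{7 \cdot 177^{2}}{44} = -2780683 - \frac{219303}{44} = - \frac{122569355}{44}$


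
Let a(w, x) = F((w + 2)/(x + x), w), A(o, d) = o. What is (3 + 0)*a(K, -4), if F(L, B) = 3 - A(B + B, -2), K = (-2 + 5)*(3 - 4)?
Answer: 27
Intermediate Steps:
K = -3 (K = 3*(-1) = -3)
F(L, B) = 3 - 2*B (F(L, B) = 3 - (B + B) = 3 - 2*B)
a(w, x) = 3 - 2*w
(3 + 0)*a(K, -4) = (3 + 0)*(3 - 2*(-3)) = 3*(3 + 6) = 3*9 = 27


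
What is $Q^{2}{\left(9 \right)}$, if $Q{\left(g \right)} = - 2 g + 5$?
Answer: $169$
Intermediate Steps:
$Q{\left(g \right)} = 5 - 2 g$
$Q^{2}{\left(9 \right)} = \left(5 - 18\right)^{2} = \left(-13\right)^{2} = 169$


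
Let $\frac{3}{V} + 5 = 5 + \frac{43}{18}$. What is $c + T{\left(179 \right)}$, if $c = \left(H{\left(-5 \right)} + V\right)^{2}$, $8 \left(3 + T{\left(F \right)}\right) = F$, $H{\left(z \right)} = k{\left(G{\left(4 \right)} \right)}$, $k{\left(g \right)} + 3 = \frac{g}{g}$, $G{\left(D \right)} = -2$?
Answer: $\frac{294787}{14792} \approx 19.929$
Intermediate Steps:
$k{\left(g \right)} = -2$ ($k{\left(g \right)} = -3 + \frac{g}{g} = -3 + 1 = -2$)
$H{\left(z \right)} = -2$
$T{\left(F \right)} = -3 + \frac{F}{8}$
$V = \frac{54}{43}$ ($V = \frac{3}{-5 + \left(5 + \frac{43}{18}\right)} = \frac{3}{-5 + \frac{133}{18}} = \frac{3}{\frac{43}{18}} = 3 \cdot \frac{18}{43} = \frac{54}{43} \approx 1.2558$)
$c = \frac{1024}{1849}$ ($c = \left(-2 + \frac{54}{43}\right)^{2} = \left(- \frac{32}{43}\right)^{2} = \frac{1024}{1849} \approx 0.55381$)
$c + T{\left(179 \right)} = \frac{1024}{1849} + \left(-3 + \frac{1}{8} \cdot 179\right) = \frac{1024}{1849} + \left(-3 + \frac{179}{8}\right) = \frac{1024}{1849} + \frac{155}{8} = \frac{294787}{14792}$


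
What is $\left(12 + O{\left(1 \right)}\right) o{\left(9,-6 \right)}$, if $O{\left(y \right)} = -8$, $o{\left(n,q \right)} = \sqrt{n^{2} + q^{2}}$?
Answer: $12 \sqrt{13} \approx 43.267$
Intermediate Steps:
$\left(12 + O{\left(1 \right)}\right) o{\left(9,-6 \right)} = \left(12 - 8\right) \sqrt{9^{2} + \left(-6\right)^{2}} = 4 \sqrt{81 + 36} = 4 \sqrt{117} = 4 \cdot 3 \sqrt{13} = 12 \sqrt{13}$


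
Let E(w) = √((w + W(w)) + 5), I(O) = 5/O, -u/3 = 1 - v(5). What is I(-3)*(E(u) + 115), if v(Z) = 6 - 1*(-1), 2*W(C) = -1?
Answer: -575/3 - 5*√10/2 ≈ -199.57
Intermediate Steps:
W(C) = -½ (W(C) = (½)*(-1) = -½)
v(Z) = 7 (v(Z) = 6 + 1 = 7)
u = 18 (u = -3*(1 - 1*7) = -3*(1 - 7) = -3*(-6) = 18)
E(w) = √(9/2 + w) (E(w) = √((w - ½) + 5) = √((-½ + w) + 5) = √(9/2 + w))
I(-3)*(E(u) + 115) = (5/(-3))*(√(18 + 4*18)/2 + 115) = (5*(-⅓))*(√(18 + 72)/2 + 115) = -5*(√90/2 + 115)/3 = -5*((3*√10)/2 + 115)/3 = -5*(3*√10/2 + 115)/3 = -5*(115 + 3*√10/2)/3 = -575/3 - 5*√10/2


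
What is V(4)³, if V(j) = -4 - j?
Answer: -512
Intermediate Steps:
V(4)³ = (-4 - 1*4)³ = (-4 - 4)³ = (-8)³ = -512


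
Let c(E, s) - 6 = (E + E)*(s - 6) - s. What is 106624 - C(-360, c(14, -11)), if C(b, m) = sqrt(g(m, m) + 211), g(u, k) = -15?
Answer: 106610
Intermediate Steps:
c(E, s) = 6 - s + 2*E*(-6 + s) (c(E, s) = 6 + ((E + E)*(s - 6) - s) = 6 + ((2*E)*(-6 + s) - s) = 6 + (2*E*(-6 + s) - s) = 6 + (-s + 2*E*(-6 + s)) = 6 - s + 2*E*(-6 + s))
C(b, m) = 14 (C(b, m) = sqrt(-15 + 211) = sqrt(196) = 14)
106624 - C(-360, c(14, -11)) = 106624 - 1*14 = 106624 - 14 = 106610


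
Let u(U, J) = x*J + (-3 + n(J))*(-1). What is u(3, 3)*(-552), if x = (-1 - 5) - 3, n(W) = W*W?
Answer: 18216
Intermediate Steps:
n(W) = W**2
x = -9 (x = -6 - 3 = -9)
u(U, J) = 3 - J**2 - 9*J (u(U, J) = -9*J + (-3 + J**2)*(-1) = -9*J + (3 - J**2) = 3 - J**2 - 9*J)
u(3, 3)*(-552) = (3 - 1*3**2 - 9*3)*(-552) = (3 - 1*9 - 27)*(-552) = (3 - 9 - 27)*(-552) = -33*(-552) = 18216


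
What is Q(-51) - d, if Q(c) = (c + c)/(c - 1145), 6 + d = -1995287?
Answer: 1193185265/598 ≈ 1.9953e+6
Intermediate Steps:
d = -1995293 (d = -6 - 1995287 = -1995293)
Q(c) = 2*c/(-1145 + c) (Q(c) = (2*c)/(-1145 + c) = 2*c/(-1145 + c))
Q(-51) - d = 2*(-51)/(-1145 - 51) - 1*(-1995293) = 2*(-51)/(-1196) + 1995293 = 2*(-51)*(-1/1196) + 1995293 = 51/598 + 1995293 = 1193185265/598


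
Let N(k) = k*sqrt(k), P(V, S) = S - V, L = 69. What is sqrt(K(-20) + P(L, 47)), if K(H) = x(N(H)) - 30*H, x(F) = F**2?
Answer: I*sqrt(7422) ≈ 86.151*I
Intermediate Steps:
N(k) = k**(3/2)
K(H) = H**3 - 30*H (K(H) = (H**(3/2))**2 - 30*H = H**3 - 30*H)
sqrt(K(-20) + P(L, 47)) = sqrt(-20*(-30 + (-20)**2) + (47 - 1*69)) = sqrt(-20*(-30 + 400) + (47 - 69)) = sqrt(-20*370 - 22) = sqrt(-7400 - 22) = sqrt(-7422) = I*sqrt(7422)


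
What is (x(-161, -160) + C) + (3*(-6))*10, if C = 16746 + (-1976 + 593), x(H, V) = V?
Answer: 15023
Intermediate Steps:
C = 15363 (C = 16746 - 1383 = 15363)
(x(-161, -160) + C) + (3*(-6))*10 = (-160 + 15363) + (3*(-6))*10 = 15203 - 18*10 = 15203 - 180 = 15023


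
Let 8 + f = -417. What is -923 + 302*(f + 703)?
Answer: 83033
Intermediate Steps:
f = -425 (f = -8 - 417 = -425)
-923 + 302*(f + 703) = -923 + 302*(-425 + 703) = -923 + 302*278 = -923 + 83956 = 83033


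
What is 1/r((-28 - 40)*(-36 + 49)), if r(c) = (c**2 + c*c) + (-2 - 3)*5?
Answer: 1/1562887 ≈ 6.3984e-7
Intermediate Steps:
r(c) = -25 + 2*c**2 (r(c) = (c**2 + c**2) - 5*5 = 2*c**2 - 25 = -25 + 2*c**2)
1/r((-28 - 40)*(-36 + 49)) = 1/(-25 + 2*((-28 - 40)*(-36 + 49))**2) = 1/(-25 + 2*(-68*13)**2) = 1/(-25 + 2*(-884)**2) = 1/(-25 + 2*781456) = 1/(-25 + 1562912) = 1/1562887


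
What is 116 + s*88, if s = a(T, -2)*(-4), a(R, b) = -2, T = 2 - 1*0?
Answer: 820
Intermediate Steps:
T = 2 (T = 2 + 0 = 2)
s = 8 (s = -2*(-4) = 8)
116 + s*88 = 116 + 8*88 = 116 + 704 = 820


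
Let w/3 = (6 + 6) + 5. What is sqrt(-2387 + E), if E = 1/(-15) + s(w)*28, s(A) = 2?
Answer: I*sqrt(524490)/15 ≈ 48.281*I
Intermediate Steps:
w = 51 (w = 3*((6 + 6) + 5) = 3*(12 + 5) = 3*17 = 51)
E = 839/15 (E = 1/(-15) + 2*28 = -1/15 + 56 = 839/15 ≈ 55.933)
sqrt(-2387 + E) = sqrt(-2387 + 839/15) = sqrt(-34966/15) = I*sqrt(524490)/15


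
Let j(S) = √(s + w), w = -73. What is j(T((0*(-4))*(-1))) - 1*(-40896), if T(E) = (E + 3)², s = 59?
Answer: 40896 + I*√14 ≈ 40896.0 + 3.7417*I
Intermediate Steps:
T(E) = (3 + E)²
j(S) = I*√14 (j(S) = √(59 - 73) = √(-14) = I*√14)
j(T((0*(-4))*(-1))) - 1*(-40896) = I*√14 - 1*(-40896) = I*√14 + 40896 = 40896 + I*√14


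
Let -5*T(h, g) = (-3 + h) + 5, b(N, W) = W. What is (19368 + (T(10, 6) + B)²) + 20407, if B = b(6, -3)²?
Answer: 995464/25 ≈ 39819.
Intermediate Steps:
T(h, g) = -⅖ - h/5 (T(h, g) = -((-3 + h) + 5)/5 = -(2 + h)/5 = -⅖ - h/5)
B = 9 (B = (-3)² = 9)
(19368 + (T(10, 6) + B)²) + 20407 = (19368 + ((-⅖ - ⅕*10) + 9)²) + 20407 = (19368 + ((-⅖ - 2) + 9)²) + 20407 = (19368 + (-12/5 + 9)²) + 20407 = (19368 + (33/5)²) + 20407 = (19368 + 1089/25) + 20407 = 485289/25 + 20407 = 995464/25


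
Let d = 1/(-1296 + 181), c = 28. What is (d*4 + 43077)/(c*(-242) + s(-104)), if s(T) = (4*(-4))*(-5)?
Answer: -48030851/7466040 ≈ -6.4332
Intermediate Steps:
d = -1/1115 (d = 1/(-1115) = -1/1115 ≈ -0.00089686)
s(T) = 80 (s(T) = -16*(-5) = 80)
(d*4 + 43077)/(c*(-242) + s(-104)) = (-1/1115*4 + 43077)/(28*(-242) + 80) = (-4/1115 + 43077)/(-6776 + 80) = (48030851/1115)/(-6696) = (48030851/1115)*(-1/6696) = -48030851/7466040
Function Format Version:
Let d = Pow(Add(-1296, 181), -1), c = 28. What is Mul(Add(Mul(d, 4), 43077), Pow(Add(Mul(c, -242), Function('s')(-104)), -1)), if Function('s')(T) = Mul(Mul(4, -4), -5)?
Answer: Rational(-48030851, 7466040) ≈ -6.4332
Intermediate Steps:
d = Rational(-1, 1115) (d = Pow(-1115, -1) = Rational(-1, 1115) ≈ -0.00089686)
Function('s')(T) = 80 (Function('s')(T) = Mul(-16, -5) = 80)
Mul(Add(Mul(d, 4), 43077), Pow(Add(Mul(c, -242), Function('s')(-104)), -1)) = Mul(Add(Mul(Rational(-1, 1115), 4), 43077), Pow(Add(Mul(28, -242), 80), -1)) = Mul(Add(Rational(-4, 1115), 43077), Pow(Add(-6776, 80), -1)) = Mul(Rational(48030851, 1115), Pow(-6696, -1)) = Mul(Rational(48030851, 1115), Rational(-1, 6696)) = Rational(-48030851, 7466040)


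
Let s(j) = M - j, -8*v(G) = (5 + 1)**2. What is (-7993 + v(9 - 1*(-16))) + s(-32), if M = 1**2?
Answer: -15929/2 ≈ -7964.5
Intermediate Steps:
v(G) = -9/2 (v(G) = -(5 + 1)**2/8 = -1/8*6**2 = -1/8*36 = -9/2)
M = 1
s(j) = 1 - j
(-7993 + v(9 - 1*(-16))) + s(-32) = (-7993 - 9/2) + (1 - 1*(-32)) = -15995/2 + (1 + 32) = -15995/2 + 33 = -15929/2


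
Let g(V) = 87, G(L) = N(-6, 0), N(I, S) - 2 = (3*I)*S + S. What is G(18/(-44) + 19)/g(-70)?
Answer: 2/87 ≈ 0.022988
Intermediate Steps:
N(I, S) = 2 + S + 3*I*S (N(I, S) = 2 + ((3*I)*S + S) = 2 + (3*I*S + S) = 2 + (S + 3*I*S) = 2 + S + 3*I*S)
G(L) = 2 (G(L) = 2 + 0 + 3*(-6)*0 = 2 + 0 + 0 = 2)
G(18/(-44) + 19)/g(-70) = 2/87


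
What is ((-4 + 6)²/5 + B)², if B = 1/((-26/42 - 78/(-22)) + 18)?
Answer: 419881081/584188900 ≈ 0.71874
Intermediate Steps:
B = 231/4834 (B = 1/((-26*1/42 - 78*(-1/22)) + 18) = 1/((-13/21 + 39/11) + 18) = 1/(676/231 + 18) = 1/(4834/231) = 231/4834 ≈ 0.047787)
((-4 + 6)²/5 + B)² = ((-4 + 6)²/5 + 231/4834)² = ((⅕)*2² + 231/4834)² = ((⅕)*4 + 231/4834)² = (⅘ + 231/4834)² = (20491/24170)² = 419881081/584188900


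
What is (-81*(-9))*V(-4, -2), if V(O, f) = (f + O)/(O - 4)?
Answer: 2187/4 ≈ 546.75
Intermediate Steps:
V(O, f) = (O + f)/(-4 + O)
(-81*(-9))*V(-4, -2) = (-81*(-9))*((-4 - 2)/(-4 - 4)) = (-27*(-27))*(-6/(-8)) = 729*(-⅛*(-6)) = 729*(¾) = 2187/4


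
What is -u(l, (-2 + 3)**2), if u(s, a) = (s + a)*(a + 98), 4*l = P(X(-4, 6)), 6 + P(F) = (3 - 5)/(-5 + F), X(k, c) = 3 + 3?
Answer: 99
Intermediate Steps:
X(k, c) = 6
P(F) = -6 - 2/(-5 + F) (P(F) = -6 + (3 - 5)/(-5 + F) = -6 - 2/(-5 + F))
l = -2 (l = (2*(14 - 3*6)/(-5 + 6))/4 = (2*(14 - 18)/1)/4 = (2*1*(-4))/4 = (1/4)*(-8) = -2)
u(s, a) = (98 + a)*(a + s) (u(s, a) = (a + s)*(98 + a) = (98 + a)*(a + s))
-u(l, (-2 + 3)**2) = -(((-2 + 3)**2)**2 + 98*(-2 + 3)**2 + 98*(-2) + (-2 + 3)**2*(-2)) = -((1**2)**2 + 98*1**2 - 196 + 1**2*(-2)) = -(1**2 + 98*1 - 196 + 1*(-2)) = -(1 + 98 - 196 - 2) = -1*(-99) = 99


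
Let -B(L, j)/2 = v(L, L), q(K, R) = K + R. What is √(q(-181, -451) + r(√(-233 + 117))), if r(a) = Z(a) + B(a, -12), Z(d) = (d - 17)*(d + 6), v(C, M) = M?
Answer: √(-850 - 26*I*√29) ≈ 2.3932 - 29.253*I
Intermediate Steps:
B(L, j) = -2*L
Z(d) = (-17 + d)*(6 + d)
r(a) = -102 + a² - 13*a (r(a) = (-102 + a² - 11*a) - 2*a = -102 + a² - 13*a)
√(q(-181, -451) + r(√(-233 + 117))) = √((-181 - 451) + (-102 + (√(-233 + 117))² - 13*√(-233 + 117))) = √(-632 + (-102 + (√(-116))² - 26*I*√29)) = √(-632 + (-102 + (2*I*√29)² - 26*I*√29)) = √(-632 + (-102 - 116 - 26*I*√29)) = √(-632 + (-218 - 26*I*√29)) = √(-850 - 26*I*√29)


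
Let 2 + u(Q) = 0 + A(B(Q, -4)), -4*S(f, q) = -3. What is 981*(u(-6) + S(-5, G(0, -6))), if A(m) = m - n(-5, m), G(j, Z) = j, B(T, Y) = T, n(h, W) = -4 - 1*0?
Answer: -12753/4 ≈ -3188.3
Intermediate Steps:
n(h, W) = -4 (n(h, W) = -4 + 0 = -4)
A(m) = 4 + m (A(m) = m - 1*(-4) = m + 4 = 4 + m)
S(f, q) = 3/4 (S(f, q) = -1/4*(-3) = 3/4)
u(Q) = 2 + Q (u(Q) = -2 + (0 + (4 + Q)) = -2 + (4 + Q) = 2 + Q)
981*(u(-6) + S(-5, G(0, -6))) = 981*((2 - 6) + 3/4) = 981*(-4 + 3/4) = 981*(-13/4) = -12753/4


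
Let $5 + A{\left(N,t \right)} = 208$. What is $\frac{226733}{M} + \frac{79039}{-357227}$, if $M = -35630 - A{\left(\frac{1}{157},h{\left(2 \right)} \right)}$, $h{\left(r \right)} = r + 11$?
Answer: $- \frac{83827353878}{12800515091} \approx -6.5488$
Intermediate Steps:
$h{\left(r \right)} = 11 + r$
$A{\left(N,t \right)} = 203$ ($A{\left(N,t \right)} = -5 + 208 = 203$)
$M = -35833$ ($M = -35630 - 203 = -35833$)
$\frac{226733}{M} + \frac{79039}{-357227} = \frac{226733}{-35833} + \frac{79039}{-357227} = 226733 \left(- \frac{1}{35833}\right) + 79039 \left(- \frac{1}{357227}\right) = - \frac{226733}{35833} - \frac{79039}{357227} = - \frac{83827353878}{12800515091}$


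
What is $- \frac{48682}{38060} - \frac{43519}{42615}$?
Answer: $- \frac{373091657}{162192690} \approx -2.3003$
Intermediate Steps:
$- \frac{48682}{38060} - \frac{43519}{42615} = \left(-48682\right) \frac{1}{38060} - \frac{43519}{42615} = - \frac{24341}{19030} - \frac{43519}{42615} = - \frac{373091657}{162192690}$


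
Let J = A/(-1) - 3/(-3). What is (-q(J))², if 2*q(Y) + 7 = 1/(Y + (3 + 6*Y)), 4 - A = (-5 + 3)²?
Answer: 4761/400 ≈ 11.902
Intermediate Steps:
A = 0 (A = 4 - (-5 + 3)² = 4 - 1*(-2)² = 4 - 1*4 = 4 - 4 = 0)
J = 1 (J = 0/(-1) - 3/(-3) = 0*(-1) - 3*(-⅓) = 0 + 1 = 1)
q(Y) = -7/2 + 1/(2*(3 + 7*Y)) (q(Y) = -7/2 + 1/(2*(Y + (3 + 6*Y))) = -7/2 + 1/(2*(3 + 7*Y)))
(-q(J))² = (-(-20 - 49*1)/(2*(3 + 7*1)))² = (-(-20 - 49)/(2*(3 + 7)))² = (-(-69)/(2*10))² = (-1*(-69/20))² = (69/20)² = 4761/400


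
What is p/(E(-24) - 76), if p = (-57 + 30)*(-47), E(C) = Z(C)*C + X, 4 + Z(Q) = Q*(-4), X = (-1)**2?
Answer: -423/761 ≈ -0.55585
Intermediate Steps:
X = 1
Z(Q) = -4 - 4*Q (Z(Q) = -4 + Q*(-4) = -4 - 4*Q)
E(C) = 1 + C*(-4 - 4*C) (E(C) = (-4 - 4*C)*C + 1 = C*(-4 - 4*C) + 1 = 1 + C*(-4 - 4*C))
p = 1269 (p = -27*(-47) = 1269)
p/(E(-24) - 76) = 1269/((1 - 4*(-24)*(1 - 24)) - 76) = 1269/((1 - 4*(-24)*(-23)) - 76) = 1269/((1 - 2208) - 76) = 1269/(-2207 - 76) = 1269/(-2283) = 1269*(-1/2283) = -423/761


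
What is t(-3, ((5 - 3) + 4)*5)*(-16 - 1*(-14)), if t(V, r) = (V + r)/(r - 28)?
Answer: -27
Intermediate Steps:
t(V, r) = (V + r)/(-28 + r)
t(-3, ((5 - 3) + 4)*5)*(-16 - 1*(-14)) = ((-3 + ((5 - 3) + 4)*5)/(-28 + ((5 - 3) + 4)*5))*(-16 - 1*(-14)) = ((-3 + (2 + 4)*5)/(-28 + (2 + 4)*5))*(-16 + 14) = ((-3 + 6*5)/(-28 + 6*5))*(-2) = ((-3 + 30)/(-28 + 30))*(-2) = (27/2)*(-2) = -27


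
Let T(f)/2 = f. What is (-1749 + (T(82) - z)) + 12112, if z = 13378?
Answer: -2851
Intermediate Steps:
T(f) = 2*f
(-1749 + (T(82) - z)) + 12112 = (-1749 + (2*82 - 1*13378)) + 12112 = (-1749 + (164 - 13378)) + 12112 = (-1749 - 13214) + 12112 = -14963 + 12112 = -2851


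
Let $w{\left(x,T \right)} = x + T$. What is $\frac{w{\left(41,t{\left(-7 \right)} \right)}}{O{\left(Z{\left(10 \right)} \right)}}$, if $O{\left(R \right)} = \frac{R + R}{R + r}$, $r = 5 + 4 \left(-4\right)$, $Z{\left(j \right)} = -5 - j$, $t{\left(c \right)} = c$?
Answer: $\frac{442}{15} \approx 29.467$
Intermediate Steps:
$r = -11$ ($r = 5 - 16 = -11$)
$w{\left(x,T \right)} = T + x$
$O{\left(R \right)} = \frac{2 R}{-11 + R}$ ($O{\left(R \right)} = \frac{R + R}{R - 11} = \frac{2 R}{-11 + R}$)
$\frac{w{\left(41,t{\left(-7 \right)} \right)}}{O{\left(Z{\left(10 \right)} \right)}} = \frac{-7 + 41}{2 \left(-5 - 10\right) \frac{1}{-11 - 15}} = \frac{34}{2 \left(-5 - 10\right) \frac{1}{-11 - 15}} = \frac{34}{2 \left(-15\right) \frac{1}{-11 - 15}} = \frac{34}{2 \left(-15\right) \frac{1}{-26}} = \frac{34}{2 \left(-15\right) \left(- \frac{1}{26}\right)} = \frac{34}{\frac{15}{13}} = 34 \cdot \frac{13}{15} = \frac{442}{15}$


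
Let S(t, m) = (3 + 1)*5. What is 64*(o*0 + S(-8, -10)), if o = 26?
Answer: 1280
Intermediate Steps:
S(t, m) = 20 (S(t, m) = 4*5 = 20)
64*(o*0 + S(-8, -10)) = 64*(26*0 + 20) = 64*(0 + 20) = 64*20 = 1280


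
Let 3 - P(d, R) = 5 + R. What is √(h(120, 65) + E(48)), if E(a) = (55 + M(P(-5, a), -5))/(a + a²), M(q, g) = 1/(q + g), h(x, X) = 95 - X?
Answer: √4450215/385 ≈ 5.4794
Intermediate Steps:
P(d, R) = -2 - R (P(d, R) = 3 - (5 + R) = 3 + (-5 - R) = -2 - R)
M(q, g) = 1/(g + q)
E(a) = (55 + 1/(-7 - a))/(a + a²) (E(a) = (55 + 1/(-5 + (-2 - a)))/(a + a²) = (55 + 1/(-7 - a))/(a + a²))
√(h(120, 65) + E(48)) = √((95 - 1*65) + (384 + 55*48)/(48*(1 + 48)*(7 + 48))) = √((95 - 65) + (1/48)*(384 + 2640)/(49*55)) = √(30 + (1/48)*(1/49)*(1/55)*3024) = √(30 + 9/385) = √(11559/385) = √4450215/385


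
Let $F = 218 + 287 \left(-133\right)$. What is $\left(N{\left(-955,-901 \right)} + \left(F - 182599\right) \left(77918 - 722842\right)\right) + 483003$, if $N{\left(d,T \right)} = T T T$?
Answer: $141508328350$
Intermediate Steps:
$F = -37953$ ($F = 218 - 38171 = -37953$)
$N{\left(d,T \right)} = T^{3}$ ($N{\left(d,T \right)} = T^{2} T = T^{3}$)
$\left(N{\left(-955,-901 \right)} + \left(F - 182599\right) \left(77918 - 722842\right)\right) + 483003 = \left(\left(-901\right)^{3} + \left(-37953 - 182599\right) \left(77918 - 722842\right)\right) + 483003 = \left(-731432701 - -142239278048\right) + 483003 = \left(-731432701 + 142239278048\right) + 483003 = 141507845347 + 483003 = 141508328350$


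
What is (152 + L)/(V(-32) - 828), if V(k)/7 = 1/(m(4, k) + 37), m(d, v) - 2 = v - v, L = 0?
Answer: -5928/32285 ≈ -0.18361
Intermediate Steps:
m(d, v) = 2 (m(d, v) = 2 + (v - v) = 2 + 0 = 2)
V(k) = 7/39 (V(k) = 7/(2 + 37) = 7/39)
(152 + L)/(V(-32) - 828) = (152 + 0)/(7/39 - 828) = 152/(-32285/39) = 152*(-39/32285) = -5928/32285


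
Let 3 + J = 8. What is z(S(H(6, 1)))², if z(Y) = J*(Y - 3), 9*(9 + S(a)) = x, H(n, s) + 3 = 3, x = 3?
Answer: 30625/9 ≈ 3402.8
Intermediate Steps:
J = 5 (J = -3 + 8 = 5)
H(n, s) = 0 (H(n, s) = -3 + 3 = 0)
S(a) = -26/3 (S(a) = -9 + (⅑)*3 = -9 + ⅓ = -26/3)
z(Y) = -15 + 5*Y (z(Y) = 5*(Y - 3) = 5*(-3 + Y) = -15 + 5*Y)
z(S(H(6, 1)))² = (-15 + 5*(-26/3))² = (-15 - 130/3)² = (-175/3)² = 30625/9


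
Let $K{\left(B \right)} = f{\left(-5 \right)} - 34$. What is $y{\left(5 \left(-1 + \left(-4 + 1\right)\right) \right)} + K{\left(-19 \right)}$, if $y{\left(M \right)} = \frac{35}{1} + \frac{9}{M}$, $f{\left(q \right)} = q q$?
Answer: $\frac{511}{20} \approx 25.55$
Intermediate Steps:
$f{\left(q \right)} = q^{2}$
$K{\left(B \right)} = -9$ ($K{\left(B \right)} = \left(-5\right)^{2} - 34 = 25 - 34 = -9$)
$y{\left(M \right)} = 35 + \frac{9}{M}$ ($y{\left(M \right)} = 35 \cdot 1 + \frac{9}{M} = 35 + \frac{9}{M}$)
$y{\left(5 \left(-1 + \left(-4 + 1\right)\right) \right)} + K{\left(-19 \right)} = \left(35 + \frac{9}{5 \left(-1 + \left(-4 + 1\right)\right)}\right) - 9 = \left(35 + \frac{9}{5 \left(-1 - 3\right)}\right) - 9 = \left(35 + \frac{9}{5 \left(-4\right)}\right) - 9 = \left(35 + \frac{9}{-20}\right) - 9 = \left(35 + 9 \left(- \frac{1}{20}\right)\right) - 9 = \left(35 - \frac{9}{20}\right) - 9 = \frac{691}{20} - 9 = \frac{511}{20}$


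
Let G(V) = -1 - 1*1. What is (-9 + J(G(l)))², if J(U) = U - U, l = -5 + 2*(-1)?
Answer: 81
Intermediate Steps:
l = -7 (l = -5 - 2 = -7)
G(V) = -2 (G(V) = -1 - 1 = -2)
J(U) = 0
(-9 + J(G(l)))² = (-9 + 0)² = (-9)² = 81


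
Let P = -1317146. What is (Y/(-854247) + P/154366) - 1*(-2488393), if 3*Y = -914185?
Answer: 492202614266947241/197800038603 ≈ 2.4884e+6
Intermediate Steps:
Y = -914185/3 (Y = (1/3)*(-914185) = -914185/3 ≈ -3.0473e+5)
(Y/(-854247) + P/154366) - 1*(-2488393) = (-914185/3/(-854247) - 1317146/154366) - 1*(-2488393) = (-914185/3*(-1/854247) - 1317146*1/154366) + 2488393 = (914185/2562741 - 658573/77183) + 2488393 = -1617192487738/197800038603 + 2488393 = 492202614266947241/197800038603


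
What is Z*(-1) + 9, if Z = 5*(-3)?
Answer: 24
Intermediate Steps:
Z = -15
Z*(-1) + 9 = -15*(-1) + 9 = 15 + 9 = 24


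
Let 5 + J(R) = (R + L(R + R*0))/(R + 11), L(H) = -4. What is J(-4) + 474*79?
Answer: 262079/7 ≈ 37440.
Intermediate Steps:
J(R) = -5 + (-4 + R)/(11 + R) (J(R) = -5 + (R - 4)/(R + 11) = -5 + (-4 + R)/(11 + R))
J(-4) + 474*79 = (-59 - 4*(-4))/(11 - 4) + 474*79 = (-59 + 16)/7 + 37446 = (⅐)*(-43) + 37446 = -43/7 + 37446 = 262079/7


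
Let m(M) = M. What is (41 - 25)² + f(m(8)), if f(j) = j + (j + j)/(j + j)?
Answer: 265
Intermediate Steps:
f(j) = 1 + j (f(j) = j + (2*j)/((2*j)) = j + (2*j)*(1/(2*j)) = j + 1 = 1 + j)
(41 - 25)² + f(m(8)) = (41 - 25)² + (1 + 8) = 16² + 9 = 256 + 9 = 265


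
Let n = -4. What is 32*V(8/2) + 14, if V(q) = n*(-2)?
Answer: 270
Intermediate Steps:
V(q) = 8 (V(q) = -4*(-2) = 8)
32*V(8/2) + 14 = 32*8 + 14 = 256 + 14 = 270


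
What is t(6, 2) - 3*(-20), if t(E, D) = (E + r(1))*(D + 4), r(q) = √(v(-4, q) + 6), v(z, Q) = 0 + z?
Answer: 96 + 6*√2 ≈ 104.49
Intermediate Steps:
v(z, Q) = z
r(q) = √2 (r(q) = √(-4 + 6) = √2)
t(E, D) = (4 + D)*(E + √2) (t(E, D) = (E + √2)*(D + 4) = (E + √2)*(4 + D) = (4 + D)*(E + √2))
t(6, 2) - 3*(-20) = (4*6 + 4*√2 + 2*6 + 2*√2) - 3*(-20) = (24 + 4*√2 + 12 + 2*√2) + 60 = (36 + 6*√2) + 60 = 96 + 6*√2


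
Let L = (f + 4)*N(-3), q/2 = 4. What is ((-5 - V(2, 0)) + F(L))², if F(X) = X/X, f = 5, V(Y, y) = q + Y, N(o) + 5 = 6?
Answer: 196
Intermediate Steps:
q = 8 (q = 2*4 = 8)
N(o) = 1 (N(o) = -5 + 6 = 1)
V(Y, y) = 8 + Y
L = 9 (L = (5 + 4)*1 = 9*1 = 9)
F(X) = 1
((-5 - V(2, 0)) + F(L))² = ((-5 - (8 + 2)) + 1)² = ((-5 - 1*10) + 1)² = ((-5 - 10) + 1)² = (-15 + 1)² = (-14)² = 196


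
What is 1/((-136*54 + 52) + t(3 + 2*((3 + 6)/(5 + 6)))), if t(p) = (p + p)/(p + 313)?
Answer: -1747/12739073 ≈ -0.00013714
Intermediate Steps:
t(p) = 2*p/(313 + p) (t(p) = (2*p)/(313 + p) = 2*p/(313 + p))
1/((-136*54 + 52) + t(3 + 2*((3 + 6)/(5 + 6)))) = 1/((-136*54 + 52) + 2*(3 + 2*((3 + 6)/(5 + 6)))/(313 + (3 + 2*((3 + 6)/(5 + 6))))) = 1/((-7344 + 52) + 2*(3 + 2*(9/11))/(313 + (3 + 2*(9/11)))) = 1/(-7292 + 2*(3 + 2*(9*(1/11)))/(313 + (3 + 2*(9*(1/11))))) = 1/(-7292 + 2*(3 + 2*(9/11))/(313 + (3 + 2*(9/11)))) = 1/(-7292 + 2*(3 + 18/11)/(313 + (3 + 18/11))) = 1/(-7292 + 2*(51/11)/(313 + 51/11)) = 1/(-7292 + 2*(51/11)/(3494/11)) = 1/(-7292 + 2*(51/11)*(11/3494)) = 1/(-7292 + 51/1747) = 1/(-12739073/1747) = -1747/12739073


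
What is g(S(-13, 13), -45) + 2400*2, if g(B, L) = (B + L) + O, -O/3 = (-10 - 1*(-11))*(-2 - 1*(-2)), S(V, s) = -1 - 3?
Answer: 4751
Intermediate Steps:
S(V, s) = -4
O = 0 (O = -3*(-10 - 1*(-11))*(-2 - 1*(-2)) = -3*(-10 + 11)*(-2 + 2) = -3*0 = 0)
g(B, L) = B + L (g(B, L) = (B + L) + 0 = B + L)
g(S(-13, 13), -45) + 2400*2 = (-4 - 45) + 2400*2 = -49 + 4800 = 4751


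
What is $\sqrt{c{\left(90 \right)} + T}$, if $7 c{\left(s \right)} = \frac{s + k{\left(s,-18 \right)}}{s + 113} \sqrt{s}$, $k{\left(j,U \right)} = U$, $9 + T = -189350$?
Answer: $\frac{\sqrt{-7803295031 + 6264 \sqrt{10}}}{203} \approx 435.15 i$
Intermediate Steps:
$T = -189359$ ($T = -9 - 189350 = -189359$)
$c{\left(s \right)} = \frac{\sqrt{s} \left(-18 + s\right)}{7 \left(113 + s\right)}$ ($c{\left(s \right)} = \frac{\frac{s - 18}{s + 113} \sqrt{s}}{7} = \frac{\frac{-18 + s}{113 + s} \sqrt{s}}{7} = \frac{\sqrt{s} \frac{1}{113 + s} \left(-18 + s\right)}{7} = \frac{\sqrt{s} \left(-18 + s\right)}{7 \left(113 + s\right)}$)
$\sqrt{c{\left(90 \right)} + T} = \sqrt{\frac{\sqrt{90} \left(-18 + 90\right)}{7 \left(113 + 90\right)} - 189359} = \sqrt{\frac{1}{7} \cdot 3 \sqrt{10} \cdot \frac{1}{203} \cdot 72 - 189359} = \sqrt{\frac{216 \sqrt{10}}{1421} - 189359} = \sqrt{-189359 + \frac{216 \sqrt{10}}{1421}}$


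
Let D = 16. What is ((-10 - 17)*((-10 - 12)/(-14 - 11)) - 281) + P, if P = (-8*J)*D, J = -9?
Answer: 21181/25 ≈ 847.24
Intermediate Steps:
P = 1152 (P = -8*(-9)*16 = 72*16 = 1152)
((-10 - 17)*((-10 - 12)/(-14 - 11)) - 281) + P = ((-10 - 17)*((-10 - 12)/(-14 - 11)) - 281) + 1152 = (-(-594)/(-25) - 281) + 1152 = (-(-594)*(-1)/25 - 281) + 1152 = (-27*22/25 - 281) + 1152 = (-594/25 - 281) + 1152 = -7619/25 + 1152 = 21181/25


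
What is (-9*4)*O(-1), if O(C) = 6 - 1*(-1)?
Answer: -252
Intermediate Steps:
O(C) = 7 (O(C) = 6 + 1 = 7)
(-9*4)*O(-1) = -9*4*7 = -36*7 = -252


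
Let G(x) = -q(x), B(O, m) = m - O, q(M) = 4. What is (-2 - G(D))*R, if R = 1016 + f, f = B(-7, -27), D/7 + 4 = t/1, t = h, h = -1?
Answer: 1992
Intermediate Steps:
t = -1
D = -35 (D = -28 + 7*(-1/1) = -28 + 7*(-1*1) = -28 + 7*(-1) = -28 - 7 = -35)
G(x) = -4 (G(x) = -1*4 = -4)
f = -20 (f = -27 - 1*(-7) = -27 + 7 = -20)
R = 996 (R = 1016 - 20 = 996)
(-2 - G(D))*R = (-2 - 1*(-4))*996 = (-2 + 4)*996 = 2*996 = 1992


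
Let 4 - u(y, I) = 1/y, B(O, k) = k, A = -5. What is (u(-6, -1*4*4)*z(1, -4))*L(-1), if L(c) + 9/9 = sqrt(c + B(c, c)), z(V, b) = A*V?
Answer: 125/6 - 125*I*sqrt(2)/6 ≈ 20.833 - 29.463*I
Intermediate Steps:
u(y, I) = 4 - 1/y
z(V, b) = -5*V
L(c) = -1 + sqrt(2)*sqrt(c) (L(c) = -1 + sqrt(c + c) = -1 + sqrt(2*c) = -1 + sqrt(2)*sqrt(c))
(u(-6, -1*4*4)*z(1, -4))*L(-1) = ((4 - 1/(-6))*(-5*1))*(-1 + sqrt(2)*sqrt(-1)) = ((4 - 1*(-1/6))*(-5))*(-1 + sqrt(2)*I) = ((4 + 1/6)*(-5))*(-1 + I*sqrt(2)) = ((25/6)*(-5))*(-1 + I*sqrt(2)) = -125*(-1 + I*sqrt(2))/6 = 125/6 - 125*I*sqrt(2)/6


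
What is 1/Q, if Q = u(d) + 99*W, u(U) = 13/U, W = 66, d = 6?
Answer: 6/39217 ≈ 0.00015299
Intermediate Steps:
Q = 39217/6 (Q = 13/6 + 99*66 = 13*(⅙) + 6534 = 13/6 + 6534 = 39217/6 ≈ 6536.2)
1/Q = 1/(39217/6) = 6/39217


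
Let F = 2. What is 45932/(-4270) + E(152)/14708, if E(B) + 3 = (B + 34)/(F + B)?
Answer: -1857832649/172708690 ≈ -10.757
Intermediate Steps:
E(B) = -3 + (34 + B)/(2 + B) (E(B) = -3 + (B + 34)/(2 + B) = -3 + (34 + B)/(2 + B))
45932/(-4270) + E(152)/14708 = 45932/(-4270) + (2*(14 - 1*152)/(2 + 152))/14708 = 45932*(-1/4270) + (2*(14 - 152)/154)*(1/14708) = -22966/2135 + (2*(1/154)*(-138))*(1/14708) = -22966/2135 - 138/77*1/14708 = -22966/2135 - 69/566258 = -1857832649/172708690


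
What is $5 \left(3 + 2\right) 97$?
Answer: $2425$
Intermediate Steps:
$5 \left(3 + 2\right) 97 = 5 \cdot 5 \cdot 97 = 25 \cdot 97 = 2425$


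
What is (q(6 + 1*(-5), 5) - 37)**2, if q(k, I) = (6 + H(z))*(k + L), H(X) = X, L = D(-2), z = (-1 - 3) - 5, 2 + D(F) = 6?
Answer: 2704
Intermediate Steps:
D(F) = 4 (D(F) = -2 + 6 = 4)
z = -9 (z = -4 - 5 = -9)
L = 4
q(k, I) = -12 - 3*k (q(k, I) = (6 - 9)*(k + 4) = -3*(4 + k) = -12 - 3*k)
(q(6 + 1*(-5), 5) - 37)**2 = ((-12 - 3*(6 + 1*(-5))) - 37)**2 = ((-12 - 3*(6 - 5)) - 37)**2 = ((-12 - 3*1) - 37)**2 = ((-12 - 3) - 37)**2 = (-15 - 37)**2 = (-52)**2 = 2704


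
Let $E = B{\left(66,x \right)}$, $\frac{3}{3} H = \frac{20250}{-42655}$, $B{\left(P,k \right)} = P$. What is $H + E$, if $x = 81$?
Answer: $\frac{558996}{8531} \approx 65.525$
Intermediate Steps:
$H = - \frac{4050}{8531}$ ($H = \frac{20250}{-42655} = 20250 \left(- \frac{1}{42655}\right) = - \frac{4050}{8531} \approx -0.47474$)
$E = 66$
$H + E = - \frac{4050}{8531} + 66 = \frac{558996}{8531}$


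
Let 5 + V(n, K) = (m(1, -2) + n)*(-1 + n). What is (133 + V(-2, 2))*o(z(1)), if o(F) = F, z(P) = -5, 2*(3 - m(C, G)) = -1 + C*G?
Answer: -1205/2 ≈ -602.50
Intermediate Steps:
m(C, G) = 7/2 - C*G/2 (m(C, G) = 3 - (-1 + C*G)/2 = 3 + (½ - C*G/2) = 7/2 - C*G/2)
V(n, K) = -5 + (-1 + n)*(9/2 + n) (V(n, K) = -5 + ((7/2 - ½*1*(-2)) + n)*(-1 + n) = -5 + ((7/2 + 1) + n)*(-1 + n) = -5 + (9/2 + n)*(-1 + n) = -5 + (-1 + n)*(9/2 + n))
(133 + V(-2, 2))*o(z(1)) = (133 + (-19/2 + (-2)² + (7/2)*(-2)))*(-5) = (133 + (-19/2 + 4 - 7))*(-5) = (133 - 25/2)*(-5) = (241/2)*(-5) = -1205/2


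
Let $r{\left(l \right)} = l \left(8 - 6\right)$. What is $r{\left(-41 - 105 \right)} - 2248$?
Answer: $-2540$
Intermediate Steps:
$r{\left(l \right)} = 2 l$ ($r{\left(l \right)} = l 2 = 2 l$)
$r{\left(-41 - 105 \right)} - 2248 = 2 \left(-41 - 105\right) - 2248 = 2 \left(-146\right) - 2248 = -292 - 2248 = -2540$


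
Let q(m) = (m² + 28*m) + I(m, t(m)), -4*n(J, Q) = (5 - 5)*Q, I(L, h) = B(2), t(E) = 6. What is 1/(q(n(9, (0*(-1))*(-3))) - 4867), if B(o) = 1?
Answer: -1/4866 ≈ -0.00020551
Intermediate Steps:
I(L, h) = 1
n(J, Q) = 0 (n(J, Q) = -(5 - 5)*Q/4 = -0*Q = -¼*0 = 0)
q(m) = 1 + m² + 28*m (q(m) = (m² + 28*m) + 1 = 1 + m² + 28*m)
1/(q(n(9, (0*(-1))*(-3))) - 4867) = 1/((1 + 0² + 28*0) - 4867) = 1/((1 + 0 + 0) - 4867) = 1/(1 - 4867) = 1/(-4866) = -1/4866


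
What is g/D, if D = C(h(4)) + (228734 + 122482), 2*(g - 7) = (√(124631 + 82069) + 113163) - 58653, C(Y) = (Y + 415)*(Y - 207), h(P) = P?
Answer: 27262/266159 + 5*√2067/266159 ≈ 0.10328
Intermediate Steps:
C(Y) = (-207 + Y)*(415 + Y) (C(Y) = (415 + Y)*(-207 + Y) = (-207 + Y)*(415 + Y))
g = 27262 + 5*√2067 (g = 7 + ((√(124631 + 82069) + 113163) - 58653)/2 = 7 + ((√206700 + 113163) - 58653)/2 = 7 + ((10*√2067 + 113163) - 58653)/2 = 7 + ((113163 + 10*√2067) - 58653)/2 = 7 + (54510 + 10*√2067)/2 = 7 + (27255 + 5*√2067) = 27262 + 5*√2067 ≈ 27489.)
D = 266159 (D = (-85905 + 4² + 208*4) + (228734 + 122482) = (-85905 + 16 + 832) + 351216 = -85057 + 351216 = 266159)
g/D = (27262 + 5*√2067)/266159 = (27262 + 5*√2067)*(1/266159) = 27262/266159 + 5*√2067/266159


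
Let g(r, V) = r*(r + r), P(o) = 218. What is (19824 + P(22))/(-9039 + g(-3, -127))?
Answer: -20042/9021 ≈ -2.2217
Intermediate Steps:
g(r, V) = 2*r**2 (g(r, V) = r*(2*r) = 2*r**2)
(19824 + P(22))/(-9039 + g(-3, -127)) = (19824 + 218)/(-9039 + 2*(-3)**2) = 20042/(-9039 + 2*9) = 20042/(-9039 + 18) = 20042/(-9021) = 20042*(-1/9021) = -20042/9021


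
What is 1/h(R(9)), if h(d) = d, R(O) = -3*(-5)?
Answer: 1/15 ≈ 0.066667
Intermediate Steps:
R(O) = 15
1/h(R(9)) = 1/15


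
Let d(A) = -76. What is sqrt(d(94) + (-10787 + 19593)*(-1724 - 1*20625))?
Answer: I*sqrt(196805370) ≈ 14029.0*I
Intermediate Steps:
sqrt(d(94) + (-10787 + 19593)*(-1724 - 1*20625)) = sqrt(-76 + (-10787 + 19593)*(-1724 - 1*20625)) = sqrt(-76 + 8806*(-1724 - 20625)) = sqrt(-76 + 8806*(-22349)) = sqrt(-76 - 196805294) = sqrt(-196805370) = I*sqrt(196805370)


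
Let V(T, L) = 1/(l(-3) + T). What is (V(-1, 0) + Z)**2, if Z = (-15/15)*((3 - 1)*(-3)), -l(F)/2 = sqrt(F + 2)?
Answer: 837/25 + 116*I/25 ≈ 33.48 + 4.64*I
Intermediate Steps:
l(F) = -2*sqrt(2 + F) (l(F) = -2*sqrt(F + 2) = -2*sqrt(2 + F))
V(T, L) = 1/(T - 2*I) (V(T, L) = 1/(-2*sqrt(2 - 3) + T) = 1/(-2*I + T) = 1/(T - 2*I))
Z = 6 (Z = (-15*1/15)*(2*(-3)) = -1*(-6) = 6)
(V(-1, 0) + Z)**2 = (1/(-1 - 2*I) + 6)**2 = ((-1 + 2*I)/5 + 6)**2 = (6 + (-1 + 2*I)/5)**2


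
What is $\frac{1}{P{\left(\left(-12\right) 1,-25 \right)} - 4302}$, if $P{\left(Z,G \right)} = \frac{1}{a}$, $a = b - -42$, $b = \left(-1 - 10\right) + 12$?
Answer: $- \frac{43}{184985} \approx -0.00023245$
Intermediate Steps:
$b = 1$ ($b = -11 + 12 = 1$)
$a = 43$ ($a = 1 - -42 = 1 + 42 = 43$)
$P{\left(Z,G \right)} = \frac{1}{43}$
$\frac{1}{P{\left(\left(-12\right) 1,-25 \right)} - 4302} = \frac{1}{\frac{1}{43} - 4302} = \frac{1}{- \frac{184985}{43}} = - \frac{43}{184985}$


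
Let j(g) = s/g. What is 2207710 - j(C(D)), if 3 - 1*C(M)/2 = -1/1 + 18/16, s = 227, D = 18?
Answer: 50776422/23 ≈ 2.2077e+6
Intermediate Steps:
C(M) = 23/4 (C(M) = 6 - 2*(-1/1 + 18/16) = 6 - 2*(-1*1 + 18*(1/16)) = 6 - 2*(-1 + 9/8) = 6 - 2*1/8 = 6 - 1/4 = 23/4)
j(g) = 227/g
2207710 - j(C(D)) = 2207710 - 227/23/4 = 2207710 - 227*4/23 = 2207710 - 1*908/23 = 2207710 - 908/23 = 50776422/23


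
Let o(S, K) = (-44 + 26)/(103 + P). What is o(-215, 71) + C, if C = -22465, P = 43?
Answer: -1639954/73 ≈ -22465.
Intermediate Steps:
o(S, K) = -9/73 (o(S, K) = (-44 + 26)/(103 + 43) = -18/146 = -18*1/146 = -9/73)
o(-215, 71) + C = -9/73 - 22465 = -1639954/73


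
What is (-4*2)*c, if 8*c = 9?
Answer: -9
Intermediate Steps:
c = 9/8 (c = (⅛)*9 = 9/8 ≈ 1.1250)
(-4*2)*c = -4*2*(9/8) = -8*9/8 = -9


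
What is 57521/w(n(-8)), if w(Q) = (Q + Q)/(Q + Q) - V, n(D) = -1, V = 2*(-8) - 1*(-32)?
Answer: -57521/15 ≈ -3834.7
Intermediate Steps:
V = 16 (V = -16 + 32 = 16)
w(Q) = -15 (w(Q) = (Q + Q)/(Q + Q) - 1*16 = (2*Q)/((2*Q)) - 16 = (2*Q)*(1/(2*Q)) - 16 = 1 - 16 = -15)
57521/w(n(-8)) = 57521/(-15) = 57521*(-1/15) = -57521/15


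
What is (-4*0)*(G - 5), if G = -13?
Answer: 0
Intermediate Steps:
(-4*0)*(G - 5) = (-4*0)*(-13 - 5) = 0*(-18) = 0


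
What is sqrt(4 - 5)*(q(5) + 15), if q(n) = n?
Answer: 20*I ≈ 20.0*I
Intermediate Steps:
sqrt(4 - 5)*(q(5) + 15) = sqrt(4 - 5)*(5 + 15) = sqrt(-1)*20 = I*20 = 20*I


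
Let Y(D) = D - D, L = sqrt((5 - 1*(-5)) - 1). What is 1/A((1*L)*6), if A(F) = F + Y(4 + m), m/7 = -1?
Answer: 1/18 ≈ 0.055556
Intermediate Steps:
m = -7 (m = 7*(-1) = -7)
L = 3 (L = sqrt((5 + 5) - 1) = sqrt(10 - 1) = sqrt(9) = 3)
Y(D) = 0
A(F) = F (A(F) = F + 0 = F)
1/A((1*L)*6) = 1/((1*3)*6) = 1/(3*6) = 1/18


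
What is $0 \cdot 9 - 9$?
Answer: $-9$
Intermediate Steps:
$0 \cdot 9 - 9 = 0 - 9 = -9$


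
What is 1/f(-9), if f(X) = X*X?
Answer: 1/81 ≈ 0.012346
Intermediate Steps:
f(X) = X**2
1/f(-9) = 1/((-9)**2) = 1/81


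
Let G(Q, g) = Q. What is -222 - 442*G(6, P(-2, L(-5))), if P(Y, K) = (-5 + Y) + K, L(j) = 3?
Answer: -2874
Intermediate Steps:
P(Y, K) = -5 + K + Y
-222 - 442*G(6, P(-2, L(-5))) = -222 - 442*6 = -222 - 2652 = -2874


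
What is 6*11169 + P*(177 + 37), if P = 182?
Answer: 105962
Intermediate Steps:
6*11169 + P*(177 + 37) = 6*11169 + 182*(177 + 37) = 67014 + 182*214 = 67014 + 38948 = 105962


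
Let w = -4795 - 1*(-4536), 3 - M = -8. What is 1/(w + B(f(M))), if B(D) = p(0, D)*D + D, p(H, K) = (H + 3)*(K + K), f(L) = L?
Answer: 1/478 ≈ 0.0020920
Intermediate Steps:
M = 11 (M = 3 - 1*(-8) = 3 + 8 = 11)
p(H, K) = 2*K*(3 + H) (p(H, K) = (3 + H)*(2*K) = 2*K*(3 + H))
w = -259 (w = -4795 + 4536 = -259)
B(D) = D + 6*D² (B(D) = (2*D*(3 + 0))*D + D = (2*D*3)*D + D = (6*D)*D + D = 6*D² + D = D + 6*D²)
1/(w + B(f(M))) = 1/(-259 + 11*(1 + 6*11)) = 1/(-259 + 11*(1 + 66)) = 1/(-259 + 11*67) = 1/(-259 + 737) = 1/478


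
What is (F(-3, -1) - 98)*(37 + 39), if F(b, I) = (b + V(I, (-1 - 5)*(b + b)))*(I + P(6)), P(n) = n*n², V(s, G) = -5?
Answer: -138168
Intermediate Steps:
P(n) = n³
F(b, I) = (-5 + b)*(216 + I) (F(b, I) = (b - 5)*(I + 6³) = (-5 + b)*(I + 216) = (-5 + b)*(216 + I))
(F(-3, -1) - 98)*(37 + 39) = ((-1080 - 5*(-1) + 216*(-3) - 1*(-3)) - 98)*(37 + 39) = ((-1080 + 5 - 648 + 3) - 98)*76 = (-1720 - 98)*76 = -1818*76 = -138168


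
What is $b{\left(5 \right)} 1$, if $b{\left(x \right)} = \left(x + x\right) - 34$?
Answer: $-24$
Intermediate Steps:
$b{\left(x \right)} = -34 + 2 x$ ($b{\left(x \right)} = 2 x - 34 = -34 + 2 x$)
$b{\left(5 \right)} 1 = \left(-34 + 2 \cdot 5\right) 1 = \left(-34 + 10\right) 1 = \left(-24\right) 1 = -24$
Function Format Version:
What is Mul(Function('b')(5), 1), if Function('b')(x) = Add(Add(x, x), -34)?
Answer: -24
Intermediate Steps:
Function('b')(x) = Add(-34, Mul(2, x)) (Function('b')(x) = Add(Mul(2, x), -34) = Add(-34, Mul(2, x)))
Mul(Function('b')(5), 1) = Mul(Add(-34, Mul(2, 5)), 1) = Mul(Add(-34, 10), 1) = Mul(-24, 1) = -24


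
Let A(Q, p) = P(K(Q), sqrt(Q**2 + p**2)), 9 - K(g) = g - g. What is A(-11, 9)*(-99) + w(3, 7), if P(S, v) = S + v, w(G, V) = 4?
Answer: -887 - 99*sqrt(202) ≈ -2294.1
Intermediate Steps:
K(g) = 9 (K(g) = 9 - (g - g) = 9 - 1*0 = 9 + 0 = 9)
A(Q, p) = 9 + sqrt(Q**2 + p**2)
A(-11, 9)*(-99) + w(3, 7) = (9 + sqrt((-11)**2 + 9**2))*(-99) + 4 = (9 + sqrt(121 + 81))*(-99) + 4 = (9 + sqrt(202))*(-99) + 4 = (-891 - 99*sqrt(202)) + 4 = -887 - 99*sqrt(202)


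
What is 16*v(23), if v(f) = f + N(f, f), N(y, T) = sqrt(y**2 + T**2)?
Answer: 368 + 368*sqrt(2) ≈ 888.43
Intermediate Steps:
N(y, T) = sqrt(T**2 + y**2)
v(f) = f + sqrt(2)*sqrt(f**2) (v(f) = f + sqrt(f**2 + f**2) = f + sqrt(2*f**2) = f + sqrt(2)*sqrt(f**2))
16*v(23) = 16*(23 + sqrt(2)*sqrt(23**2)) = 16*(23 + sqrt(2)*sqrt(529)) = 16*(23 + sqrt(2)*23) = 16*(23 + 23*sqrt(2)) = 368 + 368*sqrt(2)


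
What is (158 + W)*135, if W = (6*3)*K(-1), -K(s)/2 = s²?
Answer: 16470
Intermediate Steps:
K(s) = -2*s²
W = -36 (W = (6*3)*(-2*(-1)²) = 18*(-2*1) = 18*(-2) = -36)
(158 + W)*135 = (158 - 36)*135 = 122*135 = 16470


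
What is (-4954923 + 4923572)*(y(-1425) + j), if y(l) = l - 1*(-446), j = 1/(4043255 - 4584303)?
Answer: 16606185566543/541048 ≈ 3.0693e+7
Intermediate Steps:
j = -1/541048 (j = 1/(-541048) = -1/541048 ≈ -1.8483e-6)
y(l) = 446 + l (y(l) = l + 446 = 446 + l)
(-4954923 + 4923572)*(y(-1425) + j) = (-4954923 + 4923572)*((446 - 1425) - 1/541048) = -31351*(-979 - 1/541048) = -31351*(-529685993/541048) = 16606185566543/541048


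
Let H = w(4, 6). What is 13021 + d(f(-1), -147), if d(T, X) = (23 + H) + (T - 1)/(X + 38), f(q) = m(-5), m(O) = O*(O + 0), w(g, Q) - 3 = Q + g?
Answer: 1423189/109 ≈ 13057.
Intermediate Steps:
w(g, Q) = 3 + Q + g (w(g, Q) = 3 + (Q + g) = 3 + Q + g)
m(O) = O**2 (m(O) = O*O = O**2)
f(q) = 25 (f(q) = (-5)**2 = 25)
H = 13 (H = 3 + 6 + 4 = 13)
d(T, X) = 36 + (-1 + T)/(38 + X) (d(T, X) = (23 + 13) + (T - 1)/(X + 38) = 36 + (-1 + T)/(38 + X))
13021 + d(f(-1), -147) = 13021 + (1367 + 25 + 36*(-147))/(38 - 147) = 13021 + (1367 + 25 - 5292)/(-109) = 13021 - 1/109*(-3900) = 13021 + 3900/109 = 1423189/109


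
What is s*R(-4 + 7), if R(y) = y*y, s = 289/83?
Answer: 2601/83 ≈ 31.337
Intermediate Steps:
s = 289/83 (s = 289*(1/83) = 289/83 ≈ 3.4819)
R(y) = y²
s*R(-4 + 7) = 289*(-4 + 7)²/83 = (289/83)*3² = (289/83)*9 = 2601/83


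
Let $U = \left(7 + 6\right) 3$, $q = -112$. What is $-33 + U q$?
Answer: $-4401$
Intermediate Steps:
$U = 39$ ($U = 13 \cdot 3 = 39$)
$-33 + U q = -33 + 39 \left(-112\right) = -33 - 4368 = -4401$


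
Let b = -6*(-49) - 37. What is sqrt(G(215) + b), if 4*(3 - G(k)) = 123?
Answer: sqrt(917)/2 ≈ 15.141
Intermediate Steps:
G(k) = -111/4 (G(k) = 3 - 1/4*123 = 3 - 123/4 = -111/4)
b = 257 (b = 294 - 37 = 257)
sqrt(G(215) + b) = sqrt(-111/4 + 257) = sqrt(917/4) = sqrt(917)/2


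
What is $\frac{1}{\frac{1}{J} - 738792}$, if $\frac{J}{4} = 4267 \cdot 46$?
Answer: $- \frac{785128}{580046285375} \approx -1.3536 \cdot 10^{-6}$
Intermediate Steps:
$J = 785128$ ($J = 4 \cdot 4267 \cdot 46 = 4 \cdot 196282 = 785128$)
$\frac{1}{\frac{1}{J} - 738792} = \frac{1}{\frac{1}{785128} - 738792} = \frac{1}{- \frac{580046285375}{785128}} = - \frac{785128}{580046285375}$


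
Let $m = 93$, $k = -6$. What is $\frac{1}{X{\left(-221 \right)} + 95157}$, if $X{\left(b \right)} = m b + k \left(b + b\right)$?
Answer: $\frac{1}{77256} \approx 1.2944 \cdot 10^{-5}$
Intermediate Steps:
$X{\left(b \right)} = 81 b$ ($X{\left(b \right)} = 93 b - 6 \left(b + b\right) = 93 b - 6 \cdot 2 b = 93 b - 12 b = 81 b$)
$\frac{1}{X{\left(-221 \right)} + 95157} = \frac{1}{81 \left(-221\right) + 95157} = \frac{1}{-17901 + 95157} = \frac{1}{77256}$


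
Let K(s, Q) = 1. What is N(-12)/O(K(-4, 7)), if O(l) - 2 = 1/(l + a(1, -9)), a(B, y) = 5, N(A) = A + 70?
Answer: 348/13 ≈ 26.769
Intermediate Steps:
N(A) = 70 + A
O(l) = 2 + 1/(5 + l) (O(l) = 2 + 1/(l + 5) = 2 + 1/(5 + l))
N(-12)/O(K(-4, 7)) = (70 - 12)/(((11 + 2*1)/(5 + 1))) = 58/(((11 + 2)/6)) = 58/(((⅙)*13)) = 58/(13/6) = 58*(6/13) = 348/13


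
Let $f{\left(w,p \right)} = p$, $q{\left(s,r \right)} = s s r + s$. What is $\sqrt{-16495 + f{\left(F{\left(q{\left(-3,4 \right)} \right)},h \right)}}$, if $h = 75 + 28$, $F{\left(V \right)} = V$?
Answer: $2 i \sqrt{4098} \approx 128.03 i$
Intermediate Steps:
$q{\left(s,r \right)} = s + r s^{2}$ ($q{\left(s,r \right)} = s^{2} r + s = r s^{2} + s = s + r s^{2}$)
$h = 103$
$\sqrt{-16495 + f{\left(F{\left(q{\left(-3,4 \right)} \right)},h \right)}} = \sqrt{-16495 + 103} = \sqrt{-16392} = 2 i \sqrt{4098}$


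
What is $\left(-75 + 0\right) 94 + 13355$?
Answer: $6305$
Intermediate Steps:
$\left(-75 + 0\right) 94 + 13355 = \left(-75\right) 94 + 13355 = -7050 + 13355 = 6305$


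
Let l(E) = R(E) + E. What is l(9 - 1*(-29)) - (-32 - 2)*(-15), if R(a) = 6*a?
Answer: -244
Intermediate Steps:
l(E) = 7*E (l(E) = 6*E + E = 7*E)
l(9 - 1*(-29)) - (-32 - 2)*(-15) = 7*(9 - 1*(-29)) - (-32 - 2)*(-15) = 7*(9 + 29) - (-34)*(-15) = 7*38 - 1*510 = 266 - 510 = -244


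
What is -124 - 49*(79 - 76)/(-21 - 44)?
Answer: -7913/65 ≈ -121.74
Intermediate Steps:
-124 - 49*(79 - 76)/(-21 - 44) = -124 - 147/(-65) = -124 - 147*(-1)/65 = -124 - 49*(-3/65) = -124 + 147/65 = -7913/65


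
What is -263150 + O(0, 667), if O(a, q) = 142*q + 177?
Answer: -168259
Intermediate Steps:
O(a, q) = 177 + 142*q
-263150 + O(0, 667) = -263150 + (177 + 142*667) = -263150 + (177 + 94714) = -263150 + 94891 = -168259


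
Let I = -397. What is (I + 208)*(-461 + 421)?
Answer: 7560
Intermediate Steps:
(I + 208)*(-461 + 421) = (-397 + 208)*(-461 + 421) = -189*(-40) = 7560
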